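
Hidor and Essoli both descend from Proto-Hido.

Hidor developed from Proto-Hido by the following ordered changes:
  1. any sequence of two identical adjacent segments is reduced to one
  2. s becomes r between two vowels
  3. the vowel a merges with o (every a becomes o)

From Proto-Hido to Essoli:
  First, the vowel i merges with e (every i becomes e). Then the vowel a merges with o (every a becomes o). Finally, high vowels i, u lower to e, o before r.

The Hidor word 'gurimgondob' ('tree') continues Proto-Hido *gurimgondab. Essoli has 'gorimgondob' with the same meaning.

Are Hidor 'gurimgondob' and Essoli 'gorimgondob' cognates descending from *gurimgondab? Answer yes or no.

Derive the expected Essoli reflex of *gurimgondab:
Essoli: start from *gurimgondab.
  rule 1 (vowel merger): gurimgondab → guremgondab
  rule 2 (vowel merger): guremgondab → guremgondob
  rule 3 (pre-rhotic lowering): guremgondob → goremgondob
  ⇒ Essoli goremgondob
The regular Essoli reflex would be 'goremgondob', but the attested form is 'gorimgondob'. The correspondence is irregular, so they are not cognates (the Essoli form has a different source).

no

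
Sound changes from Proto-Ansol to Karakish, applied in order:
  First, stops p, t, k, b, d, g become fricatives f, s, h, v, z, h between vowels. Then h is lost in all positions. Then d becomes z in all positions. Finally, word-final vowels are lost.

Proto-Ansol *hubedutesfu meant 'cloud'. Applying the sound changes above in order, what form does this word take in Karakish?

Karakish: start from *hubedutesfu.
  rule 1 (intervocalic lenition): hubedutesfu → huvezusesfu
  rule 2 (h-loss): huvezusesfu → uvezusesfu
  rule 3: no change — uvezusesfu
  rule 4 (apocope): uvezusesfu → uvezusesf
  ⇒ Karakish uvezusesf

uvezusesf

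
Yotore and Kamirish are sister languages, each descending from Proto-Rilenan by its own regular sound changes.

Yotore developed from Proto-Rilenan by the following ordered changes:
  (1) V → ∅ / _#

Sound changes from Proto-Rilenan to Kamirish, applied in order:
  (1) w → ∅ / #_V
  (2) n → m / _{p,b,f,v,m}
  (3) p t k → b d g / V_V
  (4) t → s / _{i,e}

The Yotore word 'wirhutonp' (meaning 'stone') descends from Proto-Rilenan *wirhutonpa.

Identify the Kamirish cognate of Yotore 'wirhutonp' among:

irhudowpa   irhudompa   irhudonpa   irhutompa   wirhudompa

Kamirish: *wirhutonpa > irhutonpa > irhutompa > irhudompa  (by glide loss, nasal place assimilation, intervocalic voicing)
Only 'irhudompa' matches the regular Kamirish development of *wirhutonpa.

irhudompa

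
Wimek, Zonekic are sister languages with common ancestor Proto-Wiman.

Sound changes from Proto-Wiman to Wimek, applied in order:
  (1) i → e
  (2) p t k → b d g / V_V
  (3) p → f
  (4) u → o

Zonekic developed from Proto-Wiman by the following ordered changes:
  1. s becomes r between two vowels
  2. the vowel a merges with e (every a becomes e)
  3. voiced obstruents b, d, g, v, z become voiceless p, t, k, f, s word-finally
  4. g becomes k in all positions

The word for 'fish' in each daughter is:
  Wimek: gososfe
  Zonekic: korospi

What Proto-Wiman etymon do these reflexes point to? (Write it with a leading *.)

Position 7: Wimek has e, Zonekic has i. Zonekic preserves i here (none of its changes turn any other segment into i), so the proto-segment is *i.
Position 3: Wimek has s, Zonekic has r. Wimek preserves s here (none of its changes turn any other segment into s), so the proto-segment is *s.
Position 6: Wimek has f, Zonekic has p. Taking the neighbouring segments as reconstructed: Wimek f could go back to *p or *f; Zonekic p can only go back to *p — the one source consistent with every daughter is *p.
This points to *gosospi. Verify forward in each daughter:
Wimek: start from *gosospi.
  rule 1 (vowel merger): gosospi → gosospe
  rule 2: no change — gosospe
  rule 3 (unconditioned shift): gosospe → gososfe
  rule 4: no change — gososfe
  ⇒ Wimek gososfe
Zonekic: *gosospi > gorospi > korospi  (by rhotacism, unconditioned shift)
*gosospi is the unique common source.

*gosospi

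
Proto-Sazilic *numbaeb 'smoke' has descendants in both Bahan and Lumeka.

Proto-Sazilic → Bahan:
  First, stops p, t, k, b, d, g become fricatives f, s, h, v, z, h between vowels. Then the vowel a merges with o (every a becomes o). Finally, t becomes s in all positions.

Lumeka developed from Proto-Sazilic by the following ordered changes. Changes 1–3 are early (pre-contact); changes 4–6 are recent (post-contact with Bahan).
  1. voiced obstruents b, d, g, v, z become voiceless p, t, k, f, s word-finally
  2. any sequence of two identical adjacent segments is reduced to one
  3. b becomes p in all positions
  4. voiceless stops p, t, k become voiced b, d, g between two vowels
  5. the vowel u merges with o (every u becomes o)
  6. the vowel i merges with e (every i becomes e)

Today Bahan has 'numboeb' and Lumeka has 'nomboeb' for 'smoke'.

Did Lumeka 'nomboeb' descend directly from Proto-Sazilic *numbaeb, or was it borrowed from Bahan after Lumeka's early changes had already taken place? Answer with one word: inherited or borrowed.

borrowed

If inherited, *numbaeb would pass through all of Lumeka's changes:
Lumeka: *numbaeb > numbaep > numpaep > nompaep  (by final devoicing, unconditioned shift, vowel merger)
If borrowed from Bahan 'numboeb' after the early changes, it would undergo only the recent ones:
  rule 4 (intervocalic voicing): no change (numboeb)
  rule 5 (vowel merger): numboeb → nomboeb
  rule 6 (vowel merger): no change (nomboeb)
  ⇒ as a loan: nomboeb
Lumeka 'nomboeb' matches the loan outcome 'nomboeb', not the inherited 'nompaep' — it skipped the early Lumeka changes, so it was borrowed from Bahan.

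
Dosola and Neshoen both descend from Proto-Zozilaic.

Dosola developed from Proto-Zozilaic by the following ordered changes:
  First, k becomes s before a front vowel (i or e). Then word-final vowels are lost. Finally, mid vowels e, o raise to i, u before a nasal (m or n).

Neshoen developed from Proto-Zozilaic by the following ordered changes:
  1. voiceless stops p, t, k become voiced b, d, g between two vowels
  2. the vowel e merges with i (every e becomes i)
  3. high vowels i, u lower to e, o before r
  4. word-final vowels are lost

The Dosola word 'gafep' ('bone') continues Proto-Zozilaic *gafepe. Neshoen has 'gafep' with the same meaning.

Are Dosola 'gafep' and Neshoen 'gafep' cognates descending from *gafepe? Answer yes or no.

Derive the expected Neshoen reflex of *gafepe:
Neshoen: start from *gafepe.
  rule 1 (intervocalic voicing): gafepe → gafebe
  rule 2 (vowel merger): gafebe → gafibi
  rule 3: no change — gafibi
  rule 4 (apocope): gafibi → gafib
  ⇒ Neshoen gafib
The regular Neshoen reflex would be 'gafib', but the attested form is 'gafep'. The correspondence is irregular, so they are not cognates (the Neshoen form has a different source).

no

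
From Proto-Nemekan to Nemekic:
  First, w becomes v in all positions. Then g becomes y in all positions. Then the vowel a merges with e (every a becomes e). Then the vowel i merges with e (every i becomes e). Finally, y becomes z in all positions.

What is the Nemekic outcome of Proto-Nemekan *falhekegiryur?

felhekezerzur

Nemekic: *falhekegiryur
  falhekegiryur (rule 1 does not apply)
  falhekegiryur → falhekeyiryur   [unconditioned shift]
  falhekeyiryur → felhekeyiryur   [vowel merger]
  felhekeyiryur → felhekeyeryur   [vowel merger]
  felhekeyeryur → felhekezerzur   [unconditioned shift]
  giving Nemekic felhekezerzur.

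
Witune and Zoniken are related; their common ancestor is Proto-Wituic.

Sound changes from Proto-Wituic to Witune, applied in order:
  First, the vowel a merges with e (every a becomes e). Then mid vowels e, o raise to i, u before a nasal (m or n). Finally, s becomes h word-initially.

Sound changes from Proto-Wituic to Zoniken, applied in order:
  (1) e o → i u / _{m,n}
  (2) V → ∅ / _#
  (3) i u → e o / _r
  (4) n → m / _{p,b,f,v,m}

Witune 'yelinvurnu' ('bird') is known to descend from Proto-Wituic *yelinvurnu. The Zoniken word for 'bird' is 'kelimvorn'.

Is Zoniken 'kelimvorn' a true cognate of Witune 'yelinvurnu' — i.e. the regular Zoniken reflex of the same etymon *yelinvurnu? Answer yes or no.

no

Derive the expected Zoniken reflex of *yelinvurnu:
Zoniken: *yelinvurnu
  yelinvurnu (rule 1 does not apply)
  yelinvurnu → yelinvurn   [apocope]
  yelinvurn → yelinvorn   [pre-rhotic lowering]
  yelinvorn → yelimvorn   [nasal place assimilation]
  giving Zoniken yelimvorn.
The regular Zoniken reflex would be 'yelimvorn', but the attested form is 'kelimvorn'. The correspondence is irregular, so they are not cognates (the Zoniken form has a different source).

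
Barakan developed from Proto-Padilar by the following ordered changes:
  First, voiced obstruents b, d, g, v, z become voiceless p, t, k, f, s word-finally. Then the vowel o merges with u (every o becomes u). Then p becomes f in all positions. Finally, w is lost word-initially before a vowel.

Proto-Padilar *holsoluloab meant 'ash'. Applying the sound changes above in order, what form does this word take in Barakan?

hulsululuaf

Barakan: *holsoluloab > holsoluloap > hulsululuap > hulsululuaf  (by final devoicing, vowel merger, unconditioned shift)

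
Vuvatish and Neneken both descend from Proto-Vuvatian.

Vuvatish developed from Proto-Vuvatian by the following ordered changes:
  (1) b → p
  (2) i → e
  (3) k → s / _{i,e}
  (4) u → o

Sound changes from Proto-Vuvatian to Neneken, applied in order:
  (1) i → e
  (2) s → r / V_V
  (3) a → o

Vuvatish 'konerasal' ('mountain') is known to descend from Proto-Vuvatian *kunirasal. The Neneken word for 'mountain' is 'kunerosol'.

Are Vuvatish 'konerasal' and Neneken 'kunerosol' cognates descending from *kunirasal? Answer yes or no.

no

Derive the expected Neneken reflex of *kunirasal:
Neneken: *kunirasal
  kunirasal → kunerasal   [vowel merger]
  kunerasal → kuneraral   [rhotacism]
  kuneraral → kunerorol   [vowel merger]
  giving Neneken kunerorol.
The regular Neneken reflex would be 'kunerorol', but the attested form is 'kunerosol'. The correspondence is irregular, so they are not cognates (the Neneken form has a different source).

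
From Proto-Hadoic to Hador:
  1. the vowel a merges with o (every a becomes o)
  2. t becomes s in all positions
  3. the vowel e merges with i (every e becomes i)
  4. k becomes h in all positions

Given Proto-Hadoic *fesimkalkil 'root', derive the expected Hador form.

Hador: start from *fesimkalkil.
  rule 1 (vowel merger): fesimkalkil → fesimkolkil
  rule 2: no change — fesimkolkil
  rule 3 (vowel merger): fesimkolkil → fisimkolkil
  rule 4 (unconditioned shift): fisimkolkil → fisimholhil
  ⇒ Hador fisimholhil

fisimholhil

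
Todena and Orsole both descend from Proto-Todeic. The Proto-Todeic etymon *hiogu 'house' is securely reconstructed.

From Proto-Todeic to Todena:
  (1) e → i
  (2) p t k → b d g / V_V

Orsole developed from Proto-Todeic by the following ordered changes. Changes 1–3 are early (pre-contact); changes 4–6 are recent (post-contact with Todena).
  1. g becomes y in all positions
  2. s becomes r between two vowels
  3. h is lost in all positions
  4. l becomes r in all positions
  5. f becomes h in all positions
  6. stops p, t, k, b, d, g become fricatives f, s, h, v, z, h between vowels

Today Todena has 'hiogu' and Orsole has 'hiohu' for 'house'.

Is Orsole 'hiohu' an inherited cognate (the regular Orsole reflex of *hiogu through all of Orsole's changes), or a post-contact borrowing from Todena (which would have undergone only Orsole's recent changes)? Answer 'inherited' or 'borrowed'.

borrowed

If inherited, *hiogu would pass through all of Orsole's changes:
Orsole: *hiogu
  hiogu → hioyu   [unconditioned shift]
  hioyu (rule 2 does not apply)
  hioyu → ioyu   [h-loss]
  ioyu (rule 4 does not apply)
  ioyu (rule 5 does not apply)
  ioyu (rule 6 does not apply)
  giving Orsole ioyu.
If borrowed from Todena 'hiogu' after the early changes, it would undergo only the recent ones:
  rule 4 (unconditioned shift): no change (hiogu)
  rule 5 (unconditioned shift): no change (hiogu)
  rule 6 (intervocalic lenition): hiogu → hiohu
  ⇒ as a loan: hiohu
Orsole 'hiohu' matches the loan outcome 'hiohu', not the inherited 'ioyu' — it skipped the early Orsole changes, so it was borrowed from Todena.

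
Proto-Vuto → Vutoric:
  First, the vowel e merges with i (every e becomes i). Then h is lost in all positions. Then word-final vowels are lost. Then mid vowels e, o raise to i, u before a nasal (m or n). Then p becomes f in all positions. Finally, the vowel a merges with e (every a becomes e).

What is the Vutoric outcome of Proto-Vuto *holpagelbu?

Vutoric: start from *holpagelbu.
  rule 1 (vowel merger): holpagelbu → holpagilbu
  rule 2 (h-loss): holpagilbu → olpagilbu
  rule 3 (apocope): olpagilbu → olpagilb
  rule 4: no change — olpagilb
  rule 5 (unconditioned shift): olpagilb → olfagilb
  rule 6 (vowel merger): olfagilb → olfegilb
  ⇒ Vutoric olfegilb

olfegilb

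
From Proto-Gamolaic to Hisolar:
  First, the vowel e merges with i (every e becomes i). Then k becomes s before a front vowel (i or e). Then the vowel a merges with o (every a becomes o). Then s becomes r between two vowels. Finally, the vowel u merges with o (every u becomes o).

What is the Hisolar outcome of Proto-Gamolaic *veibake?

viibori

Hisolar: *veibake
  veibake → viibaki   [vowel merger]
  viibaki → viibasi   [palatalisation]
  viibasi → viibosi   [vowel merger]
  viibosi → viibori   [rhotacism]
  viibori (rule 5 does not apply)
  giving Hisolar viibori.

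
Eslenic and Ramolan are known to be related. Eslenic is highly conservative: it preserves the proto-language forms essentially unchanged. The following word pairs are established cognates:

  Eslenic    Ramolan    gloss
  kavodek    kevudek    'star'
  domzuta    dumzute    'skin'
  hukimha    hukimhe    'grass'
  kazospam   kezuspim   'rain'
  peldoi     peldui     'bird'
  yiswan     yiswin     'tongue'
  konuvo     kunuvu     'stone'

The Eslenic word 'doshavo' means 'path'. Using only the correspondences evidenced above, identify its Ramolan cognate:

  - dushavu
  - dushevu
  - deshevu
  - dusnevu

dushevu

kavodek ~ kevudek, kazospam ~ kezuspim — Eslenic o corresponds to Ramolan u after a consonant, before a consonant other than r, m, n, p, b, f, v.
kavodek ~ kevudek — Eslenic a corresponds to Ramolan e after a consonant, before a labial obstruent.
konuvo ~ kunuvu — Eslenic o corresponds to Ramolan u word-finally.
Applying these to Eslenic 'doshavo':
  doshavo → dushavo   (o→u after a consonant, before a consonant other than r, m, n, p, b, f, v)
  dushavo → dushevo   (a→e after a consonant, before a labial obstruent)
  dushevo → dushevu   (o→u word-finally)
So the Ramolan cognate is 'dushevu'.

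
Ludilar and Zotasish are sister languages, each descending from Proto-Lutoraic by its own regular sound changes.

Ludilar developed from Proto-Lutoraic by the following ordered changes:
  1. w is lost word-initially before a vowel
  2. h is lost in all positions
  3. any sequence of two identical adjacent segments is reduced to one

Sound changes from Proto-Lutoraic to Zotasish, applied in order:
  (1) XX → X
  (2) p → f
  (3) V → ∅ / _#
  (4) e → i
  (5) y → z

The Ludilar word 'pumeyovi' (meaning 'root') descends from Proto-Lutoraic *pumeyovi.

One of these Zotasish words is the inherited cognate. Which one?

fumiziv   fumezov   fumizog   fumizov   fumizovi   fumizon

fumizov

Zotasish: *pumeyovi > fumeyovi > fumeyov > fumiyov > fumizov  (by unconditioned shift, apocope, vowel merger, unconditioned shift)
The other candidates each miss or misapply at least one Zotasish change.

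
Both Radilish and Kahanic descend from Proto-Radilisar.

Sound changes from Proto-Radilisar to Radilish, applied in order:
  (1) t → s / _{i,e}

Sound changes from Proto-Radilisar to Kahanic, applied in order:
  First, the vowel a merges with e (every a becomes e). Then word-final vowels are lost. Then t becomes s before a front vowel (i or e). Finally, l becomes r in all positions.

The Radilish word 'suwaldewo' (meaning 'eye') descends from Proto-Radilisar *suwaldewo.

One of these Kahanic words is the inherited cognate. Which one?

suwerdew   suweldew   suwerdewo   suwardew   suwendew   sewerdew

Kahanic: *suwaldewo > suweldewo > suweldew > suwerdew  (by vowel merger, apocope, unconditioned shift)
Only 'suwerdew' matches the regular Kahanic development of *suwaldewo.

suwerdew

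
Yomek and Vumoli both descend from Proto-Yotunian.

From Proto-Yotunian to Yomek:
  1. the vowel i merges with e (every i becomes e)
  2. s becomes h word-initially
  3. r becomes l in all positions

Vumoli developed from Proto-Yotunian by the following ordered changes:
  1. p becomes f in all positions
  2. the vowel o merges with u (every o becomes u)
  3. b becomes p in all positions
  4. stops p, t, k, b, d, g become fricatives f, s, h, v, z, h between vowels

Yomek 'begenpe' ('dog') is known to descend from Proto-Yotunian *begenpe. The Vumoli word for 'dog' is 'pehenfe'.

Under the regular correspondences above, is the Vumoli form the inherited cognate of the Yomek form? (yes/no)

Derive the expected Vumoli reflex of *begenpe:
Vumoli: start from *begenpe.
  rule 1 (unconditioned shift): begenpe → begenfe
  rule 2: no change — begenfe
  rule 3 (unconditioned shift): begenfe → pegenfe
  rule 4 (intervocalic lenition): pegenfe → pehenfe
  ⇒ Vumoli pehenfe
Vumoli 'pehenfe' matches the regular reflex exactly, so the pair is cognate.

yes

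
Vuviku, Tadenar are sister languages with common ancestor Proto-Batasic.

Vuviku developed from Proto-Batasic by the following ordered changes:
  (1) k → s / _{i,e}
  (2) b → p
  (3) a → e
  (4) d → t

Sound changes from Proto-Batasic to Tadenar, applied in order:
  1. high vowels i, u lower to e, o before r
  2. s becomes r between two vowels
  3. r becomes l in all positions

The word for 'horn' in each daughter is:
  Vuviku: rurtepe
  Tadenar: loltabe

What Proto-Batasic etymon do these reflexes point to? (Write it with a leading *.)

*rurtabe

Position 5: Vuviku has e, Tadenar has a. Tadenar preserves a here (none of its changes turn any other segment into a), so the proto-segment is *a.
Position 1: Vuviku has r, Tadenar has l. Vuviku preserves r here (none of its changes turn any other segment into r), so the proto-segment is *r.
Continuing position by position gives *rurtabe; check it forward:
Vuviku: *rurtabe
  rurtabe (rule 1 does not apply)
  rurtabe → rurtape   [unconditioned shift]
  rurtape → rurtepe   [vowel merger]
  rurtepe (rule 4 does not apply)
  giving Vuviku rurtepe.
Tadenar: *rurtabe > rortabe > loltabe  (by pre-rhotic lowering, unconditioned shift)
Only *rurtabe yields all of Vuviku rurtepe, Tadenar loltabe.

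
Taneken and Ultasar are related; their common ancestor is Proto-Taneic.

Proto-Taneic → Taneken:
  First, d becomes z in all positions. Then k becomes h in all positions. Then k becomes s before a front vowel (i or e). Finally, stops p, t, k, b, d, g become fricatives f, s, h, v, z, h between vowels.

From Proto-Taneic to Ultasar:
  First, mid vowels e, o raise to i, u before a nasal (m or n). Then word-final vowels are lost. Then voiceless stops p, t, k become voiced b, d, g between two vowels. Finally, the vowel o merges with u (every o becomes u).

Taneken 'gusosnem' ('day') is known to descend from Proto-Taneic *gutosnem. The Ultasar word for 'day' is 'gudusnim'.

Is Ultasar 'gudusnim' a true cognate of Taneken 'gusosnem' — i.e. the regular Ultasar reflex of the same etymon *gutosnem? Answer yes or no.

Derive the expected Ultasar reflex of *gutosnem:
Ultasar: *gutosnem
  gutosnem → gutosnim   [pre-nasal raising]
  gutosnim (rule 2 does not apply)
  gutosnim → gudosnim   [intervocalic voicing]
  gudosnim → gudusnim   [vowel merger]
  giving Ultasar gudusnim.
Ultasar 'gudusnim' matches the regular reflex exactly, so the pair is cognate.

yes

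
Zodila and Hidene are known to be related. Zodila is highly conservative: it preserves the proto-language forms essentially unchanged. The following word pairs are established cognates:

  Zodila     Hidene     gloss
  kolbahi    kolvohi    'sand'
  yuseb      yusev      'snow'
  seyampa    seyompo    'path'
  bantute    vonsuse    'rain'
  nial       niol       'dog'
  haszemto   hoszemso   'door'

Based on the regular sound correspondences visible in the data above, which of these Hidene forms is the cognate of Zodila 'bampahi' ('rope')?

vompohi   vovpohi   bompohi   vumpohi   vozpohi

bantute ~ vonsuse — Zodila b corresponds to Hidene v word-initially before a back vowel.
seyampa ~ seyompo — Zodila a corresponds to Hidene o after a consonant, before a nasal.
kolbahi ~ kolvohi, haszemto ~ hoszemso — Zodila a corresponds to Hidene o after a consonant, before a consonant other than r, m, n, p, b, f, v.
Applying these to Zodila 'bampahi':
  bampahi → vampahi   (b→v word-initially before a back vowel)
  vampahi → vompahi   (a→o after a consonant, before a nasal)
  vompahi → vompohi   (a→o after a consonant, before a consonant other than r, m, n, p, b, f, v)
So the Hidene cognate is 'vompohi'.

vompohi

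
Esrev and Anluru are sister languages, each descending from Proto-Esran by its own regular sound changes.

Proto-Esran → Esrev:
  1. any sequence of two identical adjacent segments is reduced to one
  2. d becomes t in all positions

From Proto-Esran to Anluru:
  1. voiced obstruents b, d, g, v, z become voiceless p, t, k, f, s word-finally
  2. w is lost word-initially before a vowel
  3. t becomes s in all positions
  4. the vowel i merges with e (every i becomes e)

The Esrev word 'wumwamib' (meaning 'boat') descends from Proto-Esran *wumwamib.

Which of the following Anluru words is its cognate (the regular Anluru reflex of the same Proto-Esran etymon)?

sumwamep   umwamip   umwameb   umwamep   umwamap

Anluru: *wumwamib
  wumwamib → wumwamip   [final devoicing]
  wumwamip → umwamip   [glide loss]
  umwamip (rule 3 does not apply)
  umwamip → umwamep   [vowel merger]
  giving Anluru umwamep.

umwamep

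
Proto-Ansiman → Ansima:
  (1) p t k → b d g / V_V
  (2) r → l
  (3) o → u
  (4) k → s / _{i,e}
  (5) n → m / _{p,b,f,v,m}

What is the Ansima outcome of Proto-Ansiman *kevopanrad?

sevubanlad

Ansima: start from *kevopanrad.
  rule 1 (intervocalic voicing): kevopanrad → kevobanrad
  rule 2 (unconditioned shift): kevobanrad → kevobanlad
  rule 3 (vowel merger): kevobanlad → kevubanlad
  rule 4 (palatalisation): kevubanlad → sevubanlad
  rule 5: no change — sevubanlad
  ⇒ Ansima sevubanlad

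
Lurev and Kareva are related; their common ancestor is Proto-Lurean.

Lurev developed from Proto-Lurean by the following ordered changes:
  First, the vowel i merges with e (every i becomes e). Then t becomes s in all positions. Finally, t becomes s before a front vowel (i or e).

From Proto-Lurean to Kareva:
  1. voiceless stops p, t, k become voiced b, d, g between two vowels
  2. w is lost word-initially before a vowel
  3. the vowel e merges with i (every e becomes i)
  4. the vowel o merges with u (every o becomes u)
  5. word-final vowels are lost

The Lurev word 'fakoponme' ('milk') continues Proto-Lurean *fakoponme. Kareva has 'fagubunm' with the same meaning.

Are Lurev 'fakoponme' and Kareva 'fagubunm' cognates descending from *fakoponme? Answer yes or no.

yes

Derive the expected Kareva reflex of *fakoponme:
Kareva: *fakoponme
  fakoponme → fagobonme   [intervocalic voicing]
  fagobonme (rule 2 does not apply)
  fagobonme → fagobonmi   [vowel merger]
  fagobonmi → fagubunmi   [vowel merger]
  fagubunmi → fagubunm   [apocope]
  giving Kareva fagubunm.
Kareva 'fagubunm' matches the regular reflex exactly, so the pair is cognate.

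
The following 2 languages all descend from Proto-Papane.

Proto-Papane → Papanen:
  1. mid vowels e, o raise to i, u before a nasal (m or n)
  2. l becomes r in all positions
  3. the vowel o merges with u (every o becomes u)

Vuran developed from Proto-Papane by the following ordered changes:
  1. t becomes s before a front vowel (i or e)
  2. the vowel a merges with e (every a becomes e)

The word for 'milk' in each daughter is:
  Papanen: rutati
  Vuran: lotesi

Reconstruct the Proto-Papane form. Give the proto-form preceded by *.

*lotati

Position 1: Papanen has r, Vuran has l. Vuran preserves l here (none of its changes turn any other segment into l), so the proto-segment is *l.
Position 4: Papanen has a, Vuran has e. Papanen preserves a here (none of its changes turn any other segment into a), so the proto-segment is *a.
Verify the candidate proto-form against each daughter:
Papanen: *lotati
  lotati (rule 1 does not apply)
  lotati → rotati   [unconditioned shift]
  rotati → rutati   [vowel merger]
  giving Papanen rutati.
Vuran: start from *lotati.
  rule 1 (palatalisation): lotati → lotasi
  rule 2 (vowel merger): lotasi → lotesi
  ⇒ Vuran lotesi
*lotati is the unique common source.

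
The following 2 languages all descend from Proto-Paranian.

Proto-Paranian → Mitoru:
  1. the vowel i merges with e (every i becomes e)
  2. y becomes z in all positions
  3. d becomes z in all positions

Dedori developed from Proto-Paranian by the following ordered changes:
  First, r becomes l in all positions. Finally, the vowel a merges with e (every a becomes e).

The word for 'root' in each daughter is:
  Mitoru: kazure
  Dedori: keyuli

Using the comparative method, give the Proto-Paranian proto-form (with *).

*kayuri

Position 6: Mitoru has e, Dedori has i. Dedori preserves i here (none of its changes turn any other segment into i), so the proto-segment is *i.
Position 5: Mitoru has r, Dedori has l. Mitoru preserves r here (none of its changes turn any other segment into r), so the proto-segment is *r.
Position 2: Mitoru has a, Dedori has e. Mitoru preserves a here (none of its changes turn any other segment into a), so the proto-segment is *a.
Continuing position by position gives *kayuri; check it forward:
Mitoru: start from *kayuri.
  rule 1 (vowel merger): kayuri → kayure
  rule 2 (unconditioned shift): kayure → kazure
  rule 3: no change — kazure
  ⇒ Mitoru kazure
Dedori: *kayuri
  kayuri → kayuli   [unconditioned shift]
  kayuli → keyuli   [vowel merger]
  giving Dedori keyuli.
*kayuri is the unique common source.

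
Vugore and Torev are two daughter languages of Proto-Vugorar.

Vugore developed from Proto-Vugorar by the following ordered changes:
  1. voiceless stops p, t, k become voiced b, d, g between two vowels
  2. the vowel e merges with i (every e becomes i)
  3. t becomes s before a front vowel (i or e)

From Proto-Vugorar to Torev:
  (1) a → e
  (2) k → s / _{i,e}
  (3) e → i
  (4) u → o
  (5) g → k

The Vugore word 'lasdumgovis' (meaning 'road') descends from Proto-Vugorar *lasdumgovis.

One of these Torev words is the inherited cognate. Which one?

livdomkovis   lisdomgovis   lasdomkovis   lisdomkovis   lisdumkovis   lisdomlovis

lisdomkovis

Torev: *lasdumgovis > lesdumgovis > lisdumgovis > lisdomgovis > lisdomkovis  (by vowel merger, vowel merger, vowel merger, unconditioned shift)
Among the options, 'lisdomkovis' alone shows every Torev change applied in order.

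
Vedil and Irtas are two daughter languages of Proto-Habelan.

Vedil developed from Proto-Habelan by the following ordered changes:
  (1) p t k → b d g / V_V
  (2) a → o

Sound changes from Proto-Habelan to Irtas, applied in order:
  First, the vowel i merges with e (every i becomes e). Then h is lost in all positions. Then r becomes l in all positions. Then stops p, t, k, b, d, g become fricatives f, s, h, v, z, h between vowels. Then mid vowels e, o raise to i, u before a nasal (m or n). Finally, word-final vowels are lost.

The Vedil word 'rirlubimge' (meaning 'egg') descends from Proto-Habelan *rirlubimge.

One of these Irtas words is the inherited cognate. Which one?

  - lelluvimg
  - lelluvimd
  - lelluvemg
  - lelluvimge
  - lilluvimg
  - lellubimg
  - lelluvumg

lelluvimg

Irtas: *rirlubimge > rerlubemge > lellubemge > lelluvemge > lelluvimge > lelluvimg  (by vowel merger, unconditioned shift, intervocalic lenition, pre-nasal raising, apocope)
Among the options, 'lelluvimg' alone shows every Irtas change applied in order.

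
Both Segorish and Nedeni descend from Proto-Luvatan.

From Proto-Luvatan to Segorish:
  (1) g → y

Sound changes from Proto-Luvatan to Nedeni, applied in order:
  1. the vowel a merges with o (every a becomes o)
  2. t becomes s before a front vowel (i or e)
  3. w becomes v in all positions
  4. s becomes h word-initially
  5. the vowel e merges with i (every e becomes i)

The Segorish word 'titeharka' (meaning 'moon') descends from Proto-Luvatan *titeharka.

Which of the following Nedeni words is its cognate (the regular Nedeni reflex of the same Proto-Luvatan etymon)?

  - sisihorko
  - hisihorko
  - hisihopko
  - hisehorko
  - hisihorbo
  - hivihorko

hisihorko

Nedeni: *titeharka > titehorko > sisehorko > hisehorko > hisihorko  (by vowel merger, palatalisation, debuccalisation, vowel merger)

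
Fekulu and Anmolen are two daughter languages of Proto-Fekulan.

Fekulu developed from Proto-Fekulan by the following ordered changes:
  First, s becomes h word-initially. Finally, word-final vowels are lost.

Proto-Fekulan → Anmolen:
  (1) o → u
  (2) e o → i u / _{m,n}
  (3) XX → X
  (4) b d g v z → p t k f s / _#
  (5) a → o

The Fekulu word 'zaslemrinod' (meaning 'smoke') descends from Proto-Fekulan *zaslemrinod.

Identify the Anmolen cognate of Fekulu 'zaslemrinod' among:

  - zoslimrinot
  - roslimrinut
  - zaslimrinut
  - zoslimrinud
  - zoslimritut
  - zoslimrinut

Anmolen: start from *zaslemrinod.
  rule 1 (vowel merger): zaslemrinod → zaslemrinud
  rule 2 (pre-nasal raising): zaslemrinud → zaslimrinud
  rule 3: no change — zaslimrinud
  rule 4 (final devoicing): zaslimrinud → zaslimrinut
  rule 5 (vowel merger): zaslimrinut → zoslimrinut
  ⇒ Anmolen zoslimrinut
The other candidates each miss or misapply at least one Anmolen change.

zoslimrinut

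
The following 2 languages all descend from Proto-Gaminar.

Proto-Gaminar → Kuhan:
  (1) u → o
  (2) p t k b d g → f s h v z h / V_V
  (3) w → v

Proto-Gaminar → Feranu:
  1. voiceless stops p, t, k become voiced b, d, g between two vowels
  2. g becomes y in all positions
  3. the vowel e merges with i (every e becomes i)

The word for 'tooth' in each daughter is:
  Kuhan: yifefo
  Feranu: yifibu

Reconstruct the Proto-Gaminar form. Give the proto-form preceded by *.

*yifepu

Position 5: Kuhan has f, Feranu has b. Taking the neighbouring segments as reconstructed: Kuhan f could go back to *p or *f; Feranu b could go back to *p or *b — the one source consistent with every daughter is *p.
Position 4: Kuhan has e, Feranu has i. Kuhan preserves e here (none of its changes turn any other segment into e), so the proto-segment is *e.
Position 6: Kuhan has o, Feranu has u. Feranu preserves u here (none of its changes turn any other segment into u), so the proto-segment is *u.
Verify the candidate proto-form against each daughter:
Kuhan: *yifepu > yifepo > yifefo  (by vowel merger, intervocalic lenition)
Feranu: *yifepu
  yifepu → yifebu   [intervocalic voicing]
  yifebu (rule 2 does not apply)
  yifebu → yifibu   [vowel merger]
  giving Feranu yifibu.
Only *yifepu yields all of Kuhan yifefo, Feranu yifibu.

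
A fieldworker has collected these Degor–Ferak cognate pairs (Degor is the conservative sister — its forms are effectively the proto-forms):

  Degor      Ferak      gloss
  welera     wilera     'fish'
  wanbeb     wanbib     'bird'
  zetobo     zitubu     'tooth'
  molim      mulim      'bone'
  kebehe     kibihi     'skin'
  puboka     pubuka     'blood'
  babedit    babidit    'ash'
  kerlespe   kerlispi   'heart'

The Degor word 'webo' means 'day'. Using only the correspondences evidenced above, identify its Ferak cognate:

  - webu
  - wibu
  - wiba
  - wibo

wanbeb ~ wanbib, kebehe ~ kibihi — Degor e corresponds to Ferak i after a consonant, before a labial obstruent.
zetobo ~ zitubu — Degor o corresponds to Ferak u word-finally.
Applying these to Degor 'webo':
  webo → wibo   (e→i after a consonant, before a labial obstruent)
  wibo → wibu   (o→u word-finally)
So the Ferak cognate is 'wibu'.

wibu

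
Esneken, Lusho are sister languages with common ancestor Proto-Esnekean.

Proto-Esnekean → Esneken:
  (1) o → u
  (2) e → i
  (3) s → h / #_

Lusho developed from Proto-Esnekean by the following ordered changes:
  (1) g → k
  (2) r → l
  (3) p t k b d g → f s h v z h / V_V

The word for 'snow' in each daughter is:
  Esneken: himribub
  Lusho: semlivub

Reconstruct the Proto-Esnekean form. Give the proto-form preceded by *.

*semribub

Position 1: Esneken has h, Lusho has s. Taking the neighbouring segments as reconstructed: Esneken h could go back to *s or *h; Lusho s can only go back to *s — the one source consistent with every daughter is *s.
Position 2: Esneken has i, Lusho has e. Lusho preserves e here (none of its changes turn any other segment into e), so the proto-segment is *e.
Continuing position by position gives *semribub; check it forward:
Esneken: *semribub
  semribub (rule 1 does not apply)
  semribub → simribub   [vowel merger]
  simribub → himribub   [debuccalisation]
  giving Esneken himribub.
Lusho: *semribub
  semribub (rule 1 does not apply)
  semribub → semlibub   [unconditioned shift]
  semlibub → semlivub   [intervocalic lenition]
  giving Lusho semlivub.
*semribub is the unique common source.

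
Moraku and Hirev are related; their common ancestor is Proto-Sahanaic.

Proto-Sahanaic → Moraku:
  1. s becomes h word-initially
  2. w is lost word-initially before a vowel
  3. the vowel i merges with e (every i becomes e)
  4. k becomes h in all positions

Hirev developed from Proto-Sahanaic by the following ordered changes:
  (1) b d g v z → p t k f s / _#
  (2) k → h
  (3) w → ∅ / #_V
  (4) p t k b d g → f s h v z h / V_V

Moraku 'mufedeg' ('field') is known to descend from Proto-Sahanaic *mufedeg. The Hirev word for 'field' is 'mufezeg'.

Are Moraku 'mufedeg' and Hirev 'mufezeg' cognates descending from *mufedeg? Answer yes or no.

Derive the expected Hirev reflex of *mufedeg:
Hirev: start from *mufedeg.
  rule 1 (final devoicing): mufedeg → mufedek
  rule 2 (unconditioned shift): mufedek → mufedeh
  rule 3: no change — mufedeh
  rule 4 (intervocalic lenition): mufedeh → mufezeh
  ⇒ Hirev mufezeh
The regular Hirev reflex would be 'mufezeh', but the attested form is 'mufezeg'. The correspondence is irregular, so they are not cognates (the Hirev form has a different source).

no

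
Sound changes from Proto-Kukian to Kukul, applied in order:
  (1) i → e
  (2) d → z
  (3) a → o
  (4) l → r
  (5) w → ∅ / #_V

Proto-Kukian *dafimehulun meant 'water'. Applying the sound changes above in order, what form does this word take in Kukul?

zofemehurun

Kukul: *dafimehulun > dafemehulun > zafemehulun > zofemehulun > zofemehurun  (by vowel merger, unconditioned shift, vowel merger, unconditioned shift)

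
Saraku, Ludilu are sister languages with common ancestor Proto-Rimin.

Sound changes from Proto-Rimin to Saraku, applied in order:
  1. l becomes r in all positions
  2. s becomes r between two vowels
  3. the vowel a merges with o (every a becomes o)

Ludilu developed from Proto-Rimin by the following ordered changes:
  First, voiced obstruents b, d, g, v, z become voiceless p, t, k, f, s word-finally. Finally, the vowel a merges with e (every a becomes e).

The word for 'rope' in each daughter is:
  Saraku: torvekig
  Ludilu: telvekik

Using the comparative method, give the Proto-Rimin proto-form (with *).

Position 2: Saraku has o, Ludilu has e. Taking the neighbouring segments as reconstructed: Saraku o could go back to *a or *o; Ludilu e could go back to *a or *e — the one source consistent with every daughter is *a.
Position 3: Saraku has r, Ludilu has l. Ludilu preserves l here (none of its changes turn any other segment into l), so the proto-segment is *l.
Position 8: Saraku has g, Ludilu has k. Saraku preserves g here (none of its changes turn any other segment into g), so the proto-segment is *g.
This points to *talvekig. Verify forward in each daughter:
Saraku: *talvekig
  talvekig → tarvekig   [unconditioned shift]
  tarvekig (rule 2 does not apply)
  tarvekig → torvekig   [vowel merger]
  giving Saraku torvekig.
Ludilu: start from *talvekig.
  rule 1 (final devoicing): talvekig → talvekik
  rule 2 (vowel merger): talvekik → telvekik
  ⇒ Ludilu telvekik
*talvekig is the unique common source.

*talvekig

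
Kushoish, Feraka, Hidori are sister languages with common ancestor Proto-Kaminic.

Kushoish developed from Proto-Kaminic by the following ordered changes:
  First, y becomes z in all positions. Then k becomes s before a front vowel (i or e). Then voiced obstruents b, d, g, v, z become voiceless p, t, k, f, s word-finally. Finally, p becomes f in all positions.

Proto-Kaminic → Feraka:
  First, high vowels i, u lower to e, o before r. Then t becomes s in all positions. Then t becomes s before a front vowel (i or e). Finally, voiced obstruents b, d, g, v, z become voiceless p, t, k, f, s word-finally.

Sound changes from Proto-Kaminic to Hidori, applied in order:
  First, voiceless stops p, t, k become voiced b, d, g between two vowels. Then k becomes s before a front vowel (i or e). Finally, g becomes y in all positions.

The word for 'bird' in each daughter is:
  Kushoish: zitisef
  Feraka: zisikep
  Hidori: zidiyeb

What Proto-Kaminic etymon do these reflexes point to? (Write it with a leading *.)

Position 7: Kushoish has f, Feraka has p, Hidori has b. Taking the neighbouring segments as reconstructed: Kushoish f could go back to *p or *b or *f or *v; Feraka p could go back to *p or *b; Hidori b can only go back to *b — the one source consistent with every daughter is *b.
Position 5: Kushoish has s, Feraka has k, Hidori has y. Taking the neighbouring segments as reconstructed: Kushoish s could go back to *k or *s; Feraka k can only go back to *k; Hidori y could go back to *k or *g or *y — the one source consistent with every daughter is *k.
This points to *zitikeb. Verify forward in each daughter:
Kushoish: *zitikeb
  zitikeb (rule 1 does not apply)
  zitikeb → zitiseb   [palatalisation]
  zitiseb → zitisep   [final devoicing]
  zitisep → zitisef   [unconditioned shift]
  giving Kushoish zitisef.
Feraka: *zitikeb
  zitikeb (rule 1 does not apply)
  zitikeb → zisikeb   [unconditioned shift]
  zisikeb (rule 3 does not apply)
  zisikeb → zisikep   [final devoicing]
  giving Feraka zisikep.
Hidori: start from *zitikeb.
  rule 1 (intervocalic voicing): zitikeb → zidigeb
  rule 2: no change — zidigeb
  rule 3 (unconditioned shift): zidigeb → zidiyeb
  ⇒ Hidori zidiyeb
*zitikeb is the unique common source.

*zitikeb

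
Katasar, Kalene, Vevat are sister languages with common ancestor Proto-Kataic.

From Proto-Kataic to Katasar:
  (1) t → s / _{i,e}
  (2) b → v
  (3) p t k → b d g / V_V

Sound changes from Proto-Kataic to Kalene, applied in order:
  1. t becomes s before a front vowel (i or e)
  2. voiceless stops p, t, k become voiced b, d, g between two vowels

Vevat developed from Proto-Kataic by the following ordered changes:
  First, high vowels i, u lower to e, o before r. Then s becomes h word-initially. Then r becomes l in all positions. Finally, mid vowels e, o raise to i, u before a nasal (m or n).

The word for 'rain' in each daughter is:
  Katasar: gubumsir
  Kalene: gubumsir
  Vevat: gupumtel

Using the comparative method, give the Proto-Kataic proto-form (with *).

Position 6: Katasar has s, Kalene has s, Vevat has t. Vevat preserves t here (none of its changes turn any other segment into t), so the proto-segment is *t.
Position 8: Katasar has r, Kalene has r, Vevat has l. Katasar preserves r here (none of its changes turn any other segment into r), so the proto-segment is *r.
Verify the candidate proto-form against each daughter:
Katasar: *gupumtir
  gupumtir → gupumsir   [palatalisation]
  gupumsir (rule 2 does not apply)
  gupumsir → gubumsir   [intervocalic voicing]
  giving Katasar gubumsir.
Kalene: start from *gupumtir.
  rule 1 (palatalisation): gupumtir → gupumsir
  rule 2 (intervocalic voicing): gupumsir → gubumsir
  ⇒ Kalene gubumsir
Vevat: *gupumtir > gupumter > gupumtel  (by pre-rhotic lowering, unconditioned shift)
No other proto-form is consistent with every reflex, so the reconstruction is *gupumtir.

*gupumtir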